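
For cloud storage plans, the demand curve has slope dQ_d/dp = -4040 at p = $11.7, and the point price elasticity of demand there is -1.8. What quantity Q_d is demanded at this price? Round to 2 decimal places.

26260.00

Ed = (dQ_d/dp)·(p/Q_d) ⇒ Q_d = (dQ_d/dp)·p/Ed = (-4040)·11.7/(-1.8) = 26260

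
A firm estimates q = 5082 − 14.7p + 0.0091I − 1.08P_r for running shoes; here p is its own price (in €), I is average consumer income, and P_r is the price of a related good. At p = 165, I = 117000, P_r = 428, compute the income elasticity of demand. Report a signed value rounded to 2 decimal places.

0.33

At the given values, q = 5082 − 14.7(165) + 0.0091(117000) − 1.08(428) = 3258.96.
∂q/∂I = 0.0091.
E = (0.0091) × (117000/3258.96) = 0.3266…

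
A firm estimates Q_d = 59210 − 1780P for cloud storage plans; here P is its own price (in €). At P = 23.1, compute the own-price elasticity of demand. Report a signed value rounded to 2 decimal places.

At the given values, Q_d = 59210 − 1780(23.1) = 18092.
∂Q_d/∂P = −1780.
E = (-1780) × (23.1/18092) = -2.2727…

-2.27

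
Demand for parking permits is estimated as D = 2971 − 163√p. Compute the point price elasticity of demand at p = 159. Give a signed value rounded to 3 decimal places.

-1.122

dD/dp = −163/(2√p) = -6.46337. At p = 159, D = 915.648.
Ed = (dD/dp)·(p/D) = (-6.46337) × (159/915.648) = -1.12234…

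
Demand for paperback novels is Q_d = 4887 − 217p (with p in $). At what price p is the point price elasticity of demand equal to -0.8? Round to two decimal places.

10.01

Ed = −217p/(4887 − 217p). Set this equal to -0.8:
217p = 0.8·(4887 − 217p) ⇒ 217p(1 + 0.8) = 0.8·4887
p = 0.8·4887 / (217·1.8) = 10.0092…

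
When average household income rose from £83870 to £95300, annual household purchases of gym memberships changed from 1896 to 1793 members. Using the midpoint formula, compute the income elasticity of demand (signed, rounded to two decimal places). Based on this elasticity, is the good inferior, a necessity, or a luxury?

-0.44; inferior

%ΔQ = (1793 − 1896)/[( 1896 + 1793)/2] = -103/1844.5 = -0.055841…
%ΔIncome = (95300 − 83870)/[( 83870 + 95300)/2] = 11430/89585 = 0.127588…
E_income = (-103/1844.5) / (11430/89585) = -0.4376…
E_income < 0 ⇒ inferior good.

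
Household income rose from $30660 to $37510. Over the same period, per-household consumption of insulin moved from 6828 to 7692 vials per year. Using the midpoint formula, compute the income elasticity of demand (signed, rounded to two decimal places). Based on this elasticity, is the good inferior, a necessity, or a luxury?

0.59; necessity

%ΔQ = (7692 − 6828)/[( 6828 + 7692)/2] = 864/7260 = 0.119008…
%ΔIncome = (37510 − 30660)/[( 30660 + 37510)/2] = 6850/34085 = 0.200968…
E_income = (864/7260) / (6850/34085) = 0.5921…
0 < E_income < 1 ⇒ normal good, necessity.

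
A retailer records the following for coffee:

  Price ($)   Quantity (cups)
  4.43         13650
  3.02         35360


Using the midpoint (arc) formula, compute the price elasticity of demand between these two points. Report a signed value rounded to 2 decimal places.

-2.34

%ΔQ = (35360 − 13650) / [(13650 + 35360)/2] = 21710/24505 = 0.885941…
%ΔP = (3.02 − 4.43) / [(4.43 + 3.02)/2] = -1.41/3.725 = -0.378523…
Arc Ed = %ΔQ / %ΔP = (21710/24505) / (-1.41/3.725) = -2.3405…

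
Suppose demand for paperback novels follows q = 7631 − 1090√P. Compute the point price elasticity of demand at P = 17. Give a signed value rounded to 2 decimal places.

dq/dP = −1090/(2√P) = -132.182. At P = 17, q = 3136.81.
Ed = (dq/dP)·(P/q) = (-132.182) × (17/3136.81) = -0.7163…

-0.72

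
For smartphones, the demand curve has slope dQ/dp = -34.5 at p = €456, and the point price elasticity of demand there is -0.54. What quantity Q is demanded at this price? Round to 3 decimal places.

Ed = (dQ/dp)·(p/Q) ⇒ Q = (dQ/dp)·p/Ed = (-34.5)·456/(-0.54) = 29133.33333…

29133.333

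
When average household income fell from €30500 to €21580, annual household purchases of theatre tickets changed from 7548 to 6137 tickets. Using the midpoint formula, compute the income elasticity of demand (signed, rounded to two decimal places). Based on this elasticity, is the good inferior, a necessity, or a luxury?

0.60; necessity

%ΔQ = (6137 − 7548)/[( 7548 + 6137)/2] = -1411/6842.5 = -0.206211…
%ΔIncome = (21580 − 30500)/[( 30500 + 21580)/2] = -8920/26040 = -0.342549…
E_income = (-1411/6842.5) / (-8920/26040) = 0.6019…
0 < E_income < 1 ⇒ normal good, necessity.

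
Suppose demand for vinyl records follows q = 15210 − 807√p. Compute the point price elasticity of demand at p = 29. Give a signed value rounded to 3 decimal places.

-0.200

dq/dp = −807/(2√p) = -74.9281. At p = 29, q = 10864.2.
Ed = (dq/dp)·(p/q) = (-74.9281) × (29/10864.2) = -0.20000…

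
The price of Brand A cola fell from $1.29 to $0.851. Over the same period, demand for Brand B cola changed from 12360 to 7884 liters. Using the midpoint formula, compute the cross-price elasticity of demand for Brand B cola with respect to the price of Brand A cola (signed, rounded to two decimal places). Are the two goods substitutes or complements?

1.08; substitutes

%ΔQ_{Brand B cola} = (7884 − 12360)/avg = -4476/10122 = -0.442205…
%ΔP_{Brand A cola} = (0.851 − 1.29)/avg = -0.439/1.0705 = -0.410088…
E_cross = (-4476/10122) / (-0.439/1.0705) = 1.0783…
E_cross > 0 ⇒ the goods are substitutes.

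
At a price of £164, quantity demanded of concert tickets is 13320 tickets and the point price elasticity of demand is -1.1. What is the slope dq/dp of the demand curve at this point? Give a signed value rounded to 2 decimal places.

Ed = (dq/dp)·(p/q) ⇒ dq/dp = Ed·q/p = (-1.1)·13320/164 = -89.3414…

-89.34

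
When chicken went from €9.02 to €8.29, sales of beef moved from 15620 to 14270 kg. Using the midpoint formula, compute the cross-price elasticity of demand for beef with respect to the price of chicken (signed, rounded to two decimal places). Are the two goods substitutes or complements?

%ΔQ_{beef} = (14270 − 15620)/avg = -1350/14945 = -0.090331…
%ΔP_{chicken} = (8.29 − 9.02)/avg = -0.73/8.655 = -0.084344…
E_cross = (-1350/14945) / (-0.73/8.655) = 1.0709…
E_cross > 0 ⇒ the goods are substitutes.

1.07; substitutes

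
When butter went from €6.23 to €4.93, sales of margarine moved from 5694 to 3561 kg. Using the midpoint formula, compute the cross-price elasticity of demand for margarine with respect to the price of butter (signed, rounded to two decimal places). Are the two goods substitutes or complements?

%ΔQ_{margarine} = (3561 − 5694)/avg = -2133/4627.5 = -0.460940…
%ΔP_{butter} = (4.93 − 6.23)/avg = -1.3/5.58 = -0.232974…
E_cross = (-2133/4627.5) / (-1.3/5.58) = 1.9784…
E_cross > 0 ⇒ the goods are substitutes.

1.98; substitutes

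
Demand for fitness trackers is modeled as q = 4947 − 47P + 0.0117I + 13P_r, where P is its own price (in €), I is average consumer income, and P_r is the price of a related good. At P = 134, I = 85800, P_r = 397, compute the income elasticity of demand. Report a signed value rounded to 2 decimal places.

At the given values, q = 4947 − 47(134) + 0.0117(85800) + 13(397) = 4813.86.
∂q/∂I = 0.0117.
E = (0.0117) × (85800/4813.86) = 0.2085…

0.21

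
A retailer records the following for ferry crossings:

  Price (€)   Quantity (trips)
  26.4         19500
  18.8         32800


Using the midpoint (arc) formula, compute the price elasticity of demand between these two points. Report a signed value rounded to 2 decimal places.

-1.51

%ΔQ = (32800 − 19500) / [(19500 + 32800)/2] = 13300/26150 = 0.508604…
%ΔP = (18.8 − 26.4) / [(26.4 + 18.8)/2] = -7.6/22.6 = -0.336283…
Arc Ed = %ΔQ / %ΔP = (13300/26150) / (-7.6/22.6) = -1.5124…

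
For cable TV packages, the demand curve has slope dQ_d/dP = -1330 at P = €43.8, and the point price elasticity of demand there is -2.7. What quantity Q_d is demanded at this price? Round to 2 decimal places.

21575.56

Ed = (dQ_d/dP)·(P/Q_d) ⇒ Q_d = (dQ_d/dP)·P/Ed = (-1330)·43.8/(-2.7) = 21575.5555…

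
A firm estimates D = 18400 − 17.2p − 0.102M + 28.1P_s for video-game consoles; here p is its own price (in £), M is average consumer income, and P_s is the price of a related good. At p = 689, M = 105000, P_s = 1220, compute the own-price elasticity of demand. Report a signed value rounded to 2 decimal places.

-0.39

At the given values, D = 18400 − 17.2(689) − 0.102(105000) + 28.1(1220) = 30121.2.
∂D/∂p = −17.2.
E = (-17.2) × (689/30121.2) = -0.3934…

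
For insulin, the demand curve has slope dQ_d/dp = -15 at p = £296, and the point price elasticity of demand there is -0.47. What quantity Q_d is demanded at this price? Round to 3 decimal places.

Ed = (dQ_d/dp)·(p/Q_d) ⇒ Q_d = (dQ_d/dp)·p/Ed = (-15)·296/(-0.47) = 9446.80851…

9446.809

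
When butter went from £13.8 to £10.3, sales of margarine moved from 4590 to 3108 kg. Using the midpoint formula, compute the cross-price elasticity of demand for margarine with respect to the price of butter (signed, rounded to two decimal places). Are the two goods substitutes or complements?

%ΔQ_{margarine} = (3108 − 4590)/avg = -1482/3849 = -0.385035…
%ΔP_{butter} = (10.3 − 13.8)/avg = -3.5/12.05 = -0.290456…
E_cross = (-1482/3849) / (-3.5/12.05) = 1.3256…
E_cross > 0 ⇒ the goods are substitutes.

1.33; substitutes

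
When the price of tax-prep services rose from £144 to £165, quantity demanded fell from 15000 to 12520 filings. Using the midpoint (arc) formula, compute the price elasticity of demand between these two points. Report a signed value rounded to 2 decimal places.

-1.33

%ΔQ = (12520 − 15000) / [(15000 + 12520)/2] = -2480/13760 = -0.180232…
%ΔP = (165 − 144) / [(144 + 165)/2] = 21/154.5 = 0.135922…
Arc Ed = %ΔQ / %ΔP = (-2480/13760) / (21/154.5) = -1.3259…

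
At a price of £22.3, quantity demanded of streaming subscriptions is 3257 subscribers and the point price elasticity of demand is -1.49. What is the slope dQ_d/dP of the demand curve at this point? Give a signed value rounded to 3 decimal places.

-217.620

Ed = (dQ_d/dP)·(P/Q_d) ⇒ dQ_d/dP = Ed·Q_d/P = (-1.49)·3257/22.3 = -217.62017…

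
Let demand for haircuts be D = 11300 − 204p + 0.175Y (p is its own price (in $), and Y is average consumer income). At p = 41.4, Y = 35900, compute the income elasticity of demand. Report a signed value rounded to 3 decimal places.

At the given values, D = 11300 − 204(41.4) + 0.175(35900) = 9136.9.
∂D/∂Y = 0.175.
E = (0.175) × (35900/9136.9) = 0.68759…

0.688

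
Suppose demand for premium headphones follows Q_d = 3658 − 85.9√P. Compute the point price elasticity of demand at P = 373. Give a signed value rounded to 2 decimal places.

-0.41

dQ_d/dP = −85.9/(2√P) = -2.22387. At P = 373, Q_d = 1999.
Ed = (dQ_d/dP)·(P/Q_d) = (-2.22387) × (373/1999) = -0.4149…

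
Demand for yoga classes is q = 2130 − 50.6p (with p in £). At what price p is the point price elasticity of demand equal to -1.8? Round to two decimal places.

27.06

Ed = −50.6p/(2130 − 50.6p). Set this equal to -1.8:
50.6p = 1.8·(2130 − 50.6p) ⇒ 50.6p(1 + 1.8) = 1.8·2130
p = 1.8·2130 / (50.6·2.8) = 27.0609…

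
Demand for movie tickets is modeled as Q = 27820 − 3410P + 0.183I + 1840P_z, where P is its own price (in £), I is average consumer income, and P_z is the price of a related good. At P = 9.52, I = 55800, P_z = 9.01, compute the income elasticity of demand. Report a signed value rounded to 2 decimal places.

At the given values, Q = 27820 − 3410(9.52) + 0.183(55800) + 1840(9.01) = 22146.6.
∂Q/∂I = 0.183.
E = (0.183) × (55800/22146.6) = 0.4610…

0.46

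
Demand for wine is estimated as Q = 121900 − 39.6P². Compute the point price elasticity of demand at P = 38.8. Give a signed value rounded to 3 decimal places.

dQ/dP = −2·39.6·P = -3072.96. At P = 38.8, Q = 62284.576.
Ed = (dQ/dP)·(P/Q) = (-3072.96) × (38.8/62284.576) = -1.91429…

-1.914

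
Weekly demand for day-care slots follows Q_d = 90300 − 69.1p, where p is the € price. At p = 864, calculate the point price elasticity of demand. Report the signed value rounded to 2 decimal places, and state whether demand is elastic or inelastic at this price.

-1.95; elastic

dQ_d/dp = −69.1. At p = 864, Q_d = 90300 − 69.1(864) = 30597.6.
Ed = (dQ_d/dp)·(p/Q_d) = −69.1 × (864/30597.6) = -1.9512…
|Ed| = 1.95 > 1, so demand is elastic.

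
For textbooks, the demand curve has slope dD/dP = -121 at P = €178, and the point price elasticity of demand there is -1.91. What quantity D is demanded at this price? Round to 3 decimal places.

Ed = (dD/dP)·(P/D) ⇒ D = (dD/dP)·P/Ed = (-121)·178/(-1.91) = 11276.43979…

11276.440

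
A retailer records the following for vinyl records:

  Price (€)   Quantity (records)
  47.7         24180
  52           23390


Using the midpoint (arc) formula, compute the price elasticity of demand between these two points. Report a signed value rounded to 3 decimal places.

-0.385

%ΔQ = (23390 − 24180) / [(24180 + 23390)/2] = -790/23785 = -0.033214…
%ΔP = (52 − 47.7) / [(47.7 + 52)/2] = 4.3/49.85 = 0.086258…
Arc Ed = %ΔQ / %ΔP = (-790/23785) / (4.3/49.85) = -0.38505…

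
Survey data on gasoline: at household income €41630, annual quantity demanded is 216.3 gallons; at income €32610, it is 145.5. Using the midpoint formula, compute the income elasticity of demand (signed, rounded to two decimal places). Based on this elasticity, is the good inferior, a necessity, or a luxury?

%ΔQ = (145.5 − 216.3)/[( 216.3 + 145.5)/2] = -70.8/180.9 = -0.391376…
%ΔIncome = (32610 − 41630)/[( 41630 + 32610)/2] = -9020/37120 = -0.242995…
E_income = (-70.8/180.9) / (-9020/37120) = 1.6106…
E_income > 1 ⇒ normal good, luxury.

1.61; luxury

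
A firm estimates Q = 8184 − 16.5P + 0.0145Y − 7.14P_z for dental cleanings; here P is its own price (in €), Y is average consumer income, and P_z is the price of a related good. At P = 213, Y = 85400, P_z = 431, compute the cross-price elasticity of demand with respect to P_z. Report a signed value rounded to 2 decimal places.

-1.09

At the given values, Q = 8184 − 16.5(213) + 0.0145(85400) − 7.14(431) = 2830.46.
∂Q/∂P_z = -7.14.
E = (-7.14) × (431/2830.46) = -1.0872…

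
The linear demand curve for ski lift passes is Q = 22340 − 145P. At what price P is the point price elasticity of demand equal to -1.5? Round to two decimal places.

92.44

Ed = −145P/(22340 − 145P). Set this equal to -1.5:
145P = 1.5·(22340 − 145P) ⇒ 145P(1 + 1.5) = 1.5·22340
P = 1.5·22340 / (145·2.5) = 92.4413…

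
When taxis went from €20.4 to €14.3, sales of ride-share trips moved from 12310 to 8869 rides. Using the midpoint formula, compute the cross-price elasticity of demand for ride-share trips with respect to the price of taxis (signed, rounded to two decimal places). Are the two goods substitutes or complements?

%ΔQ_{ride-share trips} = (8869 − 12310)/avg = -3441/10589.5 = -0.324944…
%ΔP_{taxis} = (14.3 − 20.4)/avg = -6.1/17.35 = -0.351585…
E_cross = (-3441/10589.5) / (-6.1/17.35) = 0.9242…
E_cross > 0 ⇒ the goods are substitutes.

0.92; substitutes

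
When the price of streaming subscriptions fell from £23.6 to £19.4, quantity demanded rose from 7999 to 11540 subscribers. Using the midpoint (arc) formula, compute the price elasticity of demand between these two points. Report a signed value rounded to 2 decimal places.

-1.86

%ΔQ = (11540 − 7999) / [(7999 + 11540)/2] = 3541/9769.5 = 0.362454…
%ΔP = (19.4 − 23.6) / [(23.6 + 19.4)/2] = -4.2/21.5 = -0.195348…
Arc Ed = %ΔQ / %ΔP = (3541/9769.5) / (-4.2/21.5) = -1.8554…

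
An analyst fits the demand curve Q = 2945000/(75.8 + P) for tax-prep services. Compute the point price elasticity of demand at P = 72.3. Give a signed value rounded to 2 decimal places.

dQ/dP = −2945000/(75.8 + P)² = -134.269. At P = 72.3, Q = 19885.2.
Ed = (dQ/dP)·(P/Q) = (-134.269) × (72.3/19885.2) = -0.4881…

-0.49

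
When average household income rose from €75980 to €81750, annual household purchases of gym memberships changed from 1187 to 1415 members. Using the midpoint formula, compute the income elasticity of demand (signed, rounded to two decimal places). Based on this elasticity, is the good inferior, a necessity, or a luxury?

%ΔQ = (1415 − 1187)/[( 1187 + 1415)/2] = 228/1301 = 0.175249…
%ΔIncome = (81750 − 75980)/[( 75980 + 81750)/2] = 5770/78865 = 0.073163…
E_income = (228/1301) / (5770/78865) = 2.3953…
E_income > 1 ⇒ normal good, luxury.

2.40; luxury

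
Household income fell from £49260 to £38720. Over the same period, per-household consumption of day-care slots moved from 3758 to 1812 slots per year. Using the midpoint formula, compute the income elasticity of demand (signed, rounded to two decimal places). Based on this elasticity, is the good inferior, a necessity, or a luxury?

%ΔQ = (1812 − 3758)/[( 3758 + 1812)/2] = -1946/2785 = -0.698743…
%ΔIncome = (38720 − 49260)/[( 49260 + 38720)/2] = -10540/43990 = -0.239599…
E_income = (-1946/2785) / (-10540/43990) = 2.9162…
E_income > 1 ⇒ normal good, luxury.

2.92; luxury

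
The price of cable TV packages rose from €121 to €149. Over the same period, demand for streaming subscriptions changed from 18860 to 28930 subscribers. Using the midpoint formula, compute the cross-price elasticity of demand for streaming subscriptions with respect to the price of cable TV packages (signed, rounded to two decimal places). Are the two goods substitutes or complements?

2.03; substitutes

%ΔQ_{streaming subscriptions} = (28930 − 18860)/avg = 10070/23895 = 0.421427…
%ΔP_{cable TV packages} = (149 − 121)/avg = 28/135 = 0.207407…
E_cross = (10070/23895) / (28/135) = 2.0318…
E_cross > 0 ⇒ the goods are substitutes.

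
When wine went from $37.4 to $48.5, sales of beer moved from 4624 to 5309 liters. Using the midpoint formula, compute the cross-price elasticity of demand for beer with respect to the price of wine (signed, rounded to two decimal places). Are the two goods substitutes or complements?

%ΔQ_{beer} = (5309 − 4624)/avg = 685/4966.5 = 0.137924…
%ΔP_{wine} = (48.5 − 37.4)/avg = 11.1/42.95 = 0.258440…
E_cross = (685/4966.5) / (11.1/42.95) = 0.5336…
E_cross > 0 ⇒ the goods are substitutes.

0.53; substitutes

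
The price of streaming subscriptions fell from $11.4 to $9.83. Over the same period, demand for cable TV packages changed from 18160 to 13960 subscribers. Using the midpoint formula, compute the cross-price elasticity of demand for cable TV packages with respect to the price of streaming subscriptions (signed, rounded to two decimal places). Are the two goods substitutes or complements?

%ΔQ_{cable TV packages} = (13960 − 18160)/avg = -4200/16060 = -0.261519…
%ΔP_{streaming subscriptions} = (9.83 − 11.4)/avg = -1.57/10.615 = -0.147903…
E_cross = (-4200/16060) / (-1.57/10.615) = 1.7681…
E_cross > 0 ⇒ the goods are substitutes.

1.77; substitutes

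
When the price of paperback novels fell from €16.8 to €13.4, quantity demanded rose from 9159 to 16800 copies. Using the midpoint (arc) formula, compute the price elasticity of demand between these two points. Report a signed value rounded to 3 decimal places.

-2.615

%ΔQ = (16800 − 9159) / [(9159 + 16800)/2] = 7641/12979.5 = 0.588697…
%ΔP = (13.4 − 16.8) / [(16.8 + 13.4)/2] = -3.4/15.1 = -0.225165…
Arc Ed = %ΔQ / %ΔP = (7641/12979.5) / (-3.4/15.1) = -2.61450…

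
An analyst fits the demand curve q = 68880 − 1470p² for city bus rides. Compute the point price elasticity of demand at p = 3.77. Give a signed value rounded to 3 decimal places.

dq/dp = −2·1470·p = -11083.8. At p = 3.77, q = 47987.037.
Ed = (dq/dp)·(p/q) = (-11083.8) × (3.77/47987.037) = -0.87077…

-0.871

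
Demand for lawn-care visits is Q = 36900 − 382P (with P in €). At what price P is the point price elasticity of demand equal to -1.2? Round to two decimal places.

52.69

Ed = −382P/(36900 − 382P). Set this equal to -1.2:
382P = 1.2·(36900 − 382P) ⇒ 382P(1 + 1.2) = 1.2·36900
P = 1.2·36900 / (382·2.2) = 52.6891…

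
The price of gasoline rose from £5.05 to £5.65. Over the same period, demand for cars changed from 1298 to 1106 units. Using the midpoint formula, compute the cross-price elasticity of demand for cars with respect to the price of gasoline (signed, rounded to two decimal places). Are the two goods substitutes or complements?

%ΔQ_{cars} = (1106 − 1298)/avg = -192/1202 = -0.159733…
%ΔP_{gasoline} = (5.65 − 5.05)/avg = 0.6/5.35 = 0.112149…
E_cross = (-192/1202) / (0.6/5.35) = -1.4242…
E_cross < 0 ⇒ the goods are complements.

-1.42; complements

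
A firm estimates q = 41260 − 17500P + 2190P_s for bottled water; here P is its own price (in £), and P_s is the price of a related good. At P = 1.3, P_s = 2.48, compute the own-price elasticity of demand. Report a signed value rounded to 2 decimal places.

-0.95

At the given values, q = 41260 − 17500(1.3) + 2190(2.48) = 23941.2.
∂q/∂P = −17500.
E = (-17500) × (1.3/23941.2) = -0.9502…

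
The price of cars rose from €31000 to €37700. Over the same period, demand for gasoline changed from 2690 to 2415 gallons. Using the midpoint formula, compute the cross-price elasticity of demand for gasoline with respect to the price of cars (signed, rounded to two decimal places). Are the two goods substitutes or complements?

%ΔQ_{gasoline} = (2415 − 2690)/avg = -275/2552.5 = -0.107737…
%ΔP_{cars} = (37700 − 31000)/avg = 6700/34350 = 0.195050…
E_cross = (-275/2552.5) / (6700/34350) = -0.5523…
E_cross < 0 ⇒ the goods are complements.

-0.55; complements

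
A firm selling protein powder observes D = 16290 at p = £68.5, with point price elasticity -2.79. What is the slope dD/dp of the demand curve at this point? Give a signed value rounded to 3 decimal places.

Ed = (dD/dp)·(p/D) ⇒ dD/dp = Ed·D/p = (-2.79)·16290/68.5 = -663.49051…

-663.491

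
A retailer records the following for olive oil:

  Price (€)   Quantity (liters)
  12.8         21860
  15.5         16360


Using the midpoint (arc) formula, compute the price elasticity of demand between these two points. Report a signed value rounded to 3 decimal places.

-1.508

%ΔQ = (16360 − 21860) / [(21860 + 16360)/2] = -5500/19110 = -0.287807…
%ΔP = (15.5 − 12.8) / [(12.8 + 15.5)/2] = 2.7/14.15 = 0.190812…
Arc Ed = %ΔQ / %ΔP = (-5500/19110) / (2.7/14.15) = -1.50832…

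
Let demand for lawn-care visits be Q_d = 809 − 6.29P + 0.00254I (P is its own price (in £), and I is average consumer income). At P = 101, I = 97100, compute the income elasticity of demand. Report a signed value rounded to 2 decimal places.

At the given values, Q_d = 809 − 6.29(101) + 0.00254(97100) = 420.344.
∂Q_d/∂I = 0.00254.
E = (0.00254) × (97100/420.344) = 0.5867…

0.59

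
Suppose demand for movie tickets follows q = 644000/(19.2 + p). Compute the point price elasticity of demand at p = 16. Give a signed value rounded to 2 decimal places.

dq/dp = −644000/(19.2 + p)² = -519.757. At p = 16, q = 18295.5.
Ed = (dq/dp)·(p/q) = (-519.757) × (16/18295.5) = -0.4545…

-0.45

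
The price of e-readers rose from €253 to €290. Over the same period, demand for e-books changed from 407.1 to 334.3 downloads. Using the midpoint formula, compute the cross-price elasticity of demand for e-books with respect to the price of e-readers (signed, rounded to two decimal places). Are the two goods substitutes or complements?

-1.44; complements

%ΔQ_{e-books} = (334.3 − 407.1)/avg = -72.8/370.7 = -0.196385…
%ΔP_{e-readers} = (290 − 253)/avg = 37/271.5 = 0.136279…
E_cross = (-72.8/370.7) / (37/271.5) = -1.4410…
E_cross < 0 ⇒ the goods are complements.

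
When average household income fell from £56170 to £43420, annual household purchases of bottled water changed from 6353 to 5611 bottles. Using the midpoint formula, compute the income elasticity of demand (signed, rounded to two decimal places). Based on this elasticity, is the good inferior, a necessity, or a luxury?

%ΔQ = (5611 − 6353)/[( 6353 + 5611)/2] = -742/5982 = -0.124038…
%ΔIncome = (43420 − 56170)/[( 56170 + 43420)/2] = -12750/49795 = -0.256049…
E_income = (-742/5982) / (-12750/49795) = 0.4844…
0 < E_income < 1 ⇒ normal good, necessity.

0.48; necessity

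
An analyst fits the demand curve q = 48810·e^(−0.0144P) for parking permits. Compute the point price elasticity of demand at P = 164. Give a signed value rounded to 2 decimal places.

-2.36

dq/dP = −0.0144·q = -66.2585. At P = 164, q = 4601.28.
Ed = (dq/dP)·(P/q) = (-66.2585) × (164/4601.28) = -2.3616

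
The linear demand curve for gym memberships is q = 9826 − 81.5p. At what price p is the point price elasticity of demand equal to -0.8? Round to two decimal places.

Ed = −81.5p/(9826 − 81.5p). Set this equal to -0.8:
81.5p = 0.8·(9826 − 81.5p) ⇒ 81.5p(1 + 0.8) = 0.8·9826
p = 0.8·9826 / (81.5·1.8) = 53.5841…

53.58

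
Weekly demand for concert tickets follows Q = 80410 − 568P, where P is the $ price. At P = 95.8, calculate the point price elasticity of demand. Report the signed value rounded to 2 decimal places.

dQ/dP = −568. At P = 95.8, Q = 80410 − 568(95.8) = 25995.6.
Ed = (dQ/dP)·(P/Q) = −568 × (95.8/25995.6) = -2.0932…

-2.09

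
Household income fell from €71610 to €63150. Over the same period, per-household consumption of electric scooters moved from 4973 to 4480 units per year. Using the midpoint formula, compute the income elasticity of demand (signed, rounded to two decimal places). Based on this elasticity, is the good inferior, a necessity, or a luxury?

%ΔQ = (4480 − 4973)/[( 4973 + 4480)/2] = -493/4726.5 = -0.104305…
%ΔIncome = (63150 − 71610)/[( 71610 + 63150)/2] = -8460/67380 = -0.125556…
E_income = (-493/4726.5) / (-8460/67380) = 0.8307…
0 < E_income < 1 ⇒ normal good, necessity.

0.83; necessity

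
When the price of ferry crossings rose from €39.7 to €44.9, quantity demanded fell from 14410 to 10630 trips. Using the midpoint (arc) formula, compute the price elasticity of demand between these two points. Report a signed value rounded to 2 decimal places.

%ΔQ = (10630 − 14410) / [(14410 + 10630)/2] = -3780/12520 = -0.301916…
%ΔP = (44.9 − 39.7) / [(39.7 + 44.9)/2] = 5.2/42.3 = 0.122931…
Arc Ed = %ΔQ / %ΔP = (-3780/12520) / (5.2/42.3) = -2.4559…

-2.46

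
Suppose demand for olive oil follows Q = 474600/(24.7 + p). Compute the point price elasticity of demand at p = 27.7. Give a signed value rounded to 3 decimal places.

dQ/dp = −474600/(24.7 + p)² = -172.848. At p = 27.7, Q = 9057.25.
Ed = (dQ/dp)·(p/Q) = (-172.848) × (27.7/9057.25) = -0.52862…

-0.529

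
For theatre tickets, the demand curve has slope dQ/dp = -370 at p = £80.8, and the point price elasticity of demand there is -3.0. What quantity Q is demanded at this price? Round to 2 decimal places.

Ed = (dQ/dp)·(p/Q) ⇒ Q = (dQ/dp)·p/Ed = (-370)·80.8/(-3.0) = 9965.3333…

9965.33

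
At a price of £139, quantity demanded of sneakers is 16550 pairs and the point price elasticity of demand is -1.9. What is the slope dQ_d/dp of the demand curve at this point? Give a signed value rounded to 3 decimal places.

-226.223

Ed = (dQ_d/dp)·(p/Q_d) ⇒ dQ_d/dp = Ed·Q_d/p = (-1.9)·16550/139 = -226.22302…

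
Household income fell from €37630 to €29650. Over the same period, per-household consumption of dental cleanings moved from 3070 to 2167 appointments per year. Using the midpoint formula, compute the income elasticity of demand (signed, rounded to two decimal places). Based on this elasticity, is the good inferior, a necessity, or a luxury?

1.45; luxury

%ΔQ = (2167 − 3070)/[( 3070 + 2167)/2] = -903/2618.5 = -0.344853…
%ΔIncome = (29650 − 37630)/[( 37630 + 29650)/2] = -7980/33640 = -0.237217…
E_income = (-903/2618.5) / (-7980/33640) = 1.4537…
E_income > 1 ⇒ normal good, luxury.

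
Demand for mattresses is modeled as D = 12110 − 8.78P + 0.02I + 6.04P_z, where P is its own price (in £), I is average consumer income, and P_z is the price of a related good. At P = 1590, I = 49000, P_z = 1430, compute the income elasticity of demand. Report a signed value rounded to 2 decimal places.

At the given values, D = 12110 − 8.78(1590) + 0.02(49000) + 6.04(1430) = 7767.
∂D/∂I = 0.02.
E = (0.02) × (49000/7767) = 0.1261…

0.13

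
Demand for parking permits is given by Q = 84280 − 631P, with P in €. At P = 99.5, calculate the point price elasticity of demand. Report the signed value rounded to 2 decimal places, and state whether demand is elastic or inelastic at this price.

-2.92; elastic

dQ/dP = −631. At P = 99.5, Q = 84280 − 631(99.5) = 21495.5.
Ed = (dQ/dP)·(P/Q) = −631 × (99.5/21495.5) = -2.9208…
|Ed| = 2.92 > 1, so demand is elastic.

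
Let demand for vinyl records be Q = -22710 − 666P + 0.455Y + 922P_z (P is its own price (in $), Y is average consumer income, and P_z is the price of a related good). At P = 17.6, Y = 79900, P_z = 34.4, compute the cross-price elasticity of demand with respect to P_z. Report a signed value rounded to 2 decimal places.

At the given values, Q = -22710 − 666(17.6) + 0.455(79900) + 922(34.4) = 33639.7.
∂Q/∂P_z = 922.
E = (922) × (34.4/33639.7) = 0.9428…

0.94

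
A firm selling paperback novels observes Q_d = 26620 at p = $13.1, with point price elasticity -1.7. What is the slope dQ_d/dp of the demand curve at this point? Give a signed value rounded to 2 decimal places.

-3454.50

Ed = (dQ_d/dp)·(p/Q_d) ⇒ dQ_d/dp = Ed·Q_d/p = (-1.7)·26620/13.1 = -3454.5038…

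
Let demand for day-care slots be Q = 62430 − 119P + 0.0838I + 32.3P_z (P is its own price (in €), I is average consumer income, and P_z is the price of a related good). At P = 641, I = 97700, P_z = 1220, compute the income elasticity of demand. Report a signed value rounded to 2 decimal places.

0.24

At the given values, Q = 62430 − 119(641) + 0.0838(97700) + 32.3(1220) = 33744.26.
∂Q/∂I = 0.0838.
E = (0.0838) × (97700/33744.26) = 0.2426…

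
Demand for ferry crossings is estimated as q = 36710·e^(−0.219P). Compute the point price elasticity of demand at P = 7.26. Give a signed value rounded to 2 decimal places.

-1.59

dq/dP = −0.219·q = -1639.56. At P = 7.26, q = 7486.56.
Ed = (dq/dP)·(P/q) = (-1639.56) × (7.26/7486.56) = -1.5899…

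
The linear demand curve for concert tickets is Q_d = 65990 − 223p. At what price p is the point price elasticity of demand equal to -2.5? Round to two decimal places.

Ed = −223p/(65990 − 223p). Set this equal to -2.5:
223p = 2.5·(65990 − 223p) ⇒ 223p(1 + 2.5) = 2.5·65990
p = 2.5·65990 / (223·3.5) = 211.3709…

211.37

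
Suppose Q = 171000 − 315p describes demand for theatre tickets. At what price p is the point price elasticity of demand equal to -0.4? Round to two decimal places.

Ed = −315p/(171000 − 315p). Set this equal to -0.4:
315p = 0.4·(171000 − 315p) ⇒ 315p(1 + 0.4) = 0.4·171000
p = 0.4·171000 / (315·1.4) = 155.1020…

155.10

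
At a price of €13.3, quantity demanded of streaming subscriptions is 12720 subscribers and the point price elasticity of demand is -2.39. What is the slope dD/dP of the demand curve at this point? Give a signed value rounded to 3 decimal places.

-2285.774

Ed = (dD/dP)·(P/D) ⇒ dD/dP = Ed·D/P = (-2.39)·12720/13.3 = -2285.77443…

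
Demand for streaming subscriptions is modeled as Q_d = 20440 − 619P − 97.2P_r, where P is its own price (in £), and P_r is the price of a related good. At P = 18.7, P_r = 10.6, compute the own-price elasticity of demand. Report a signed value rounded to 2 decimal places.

At the given values, Q_d = 20440 − 619(18.7) − 97.2(10.6) = 7834.38.
∂Q_d/∂P = −619.
E = (-619) × (18.7/7834.38) = -1.4775…

-1.48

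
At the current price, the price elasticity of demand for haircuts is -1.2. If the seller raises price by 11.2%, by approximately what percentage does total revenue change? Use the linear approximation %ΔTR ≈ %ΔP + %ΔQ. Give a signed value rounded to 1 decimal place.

%ΔQ ≈ Ed × %ΔP = (-1.2) × (+11.2%) = -13.4400%
%ΔTR ≈ %ΔP + %ΔQ = (+11.2%) + (-13.4400%) = -2.2400%

-2.2%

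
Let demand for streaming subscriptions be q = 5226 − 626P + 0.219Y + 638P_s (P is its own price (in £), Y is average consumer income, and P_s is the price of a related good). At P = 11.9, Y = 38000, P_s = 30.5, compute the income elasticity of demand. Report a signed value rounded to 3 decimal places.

At the given values, q = 5226 − 626(11.9) + 0.219(38000) + 638(30.5) = 25557.6.
∂q/∂Y = 0.219.
E = (0.219) × (38000/25557.6) = 0.32561…

0.326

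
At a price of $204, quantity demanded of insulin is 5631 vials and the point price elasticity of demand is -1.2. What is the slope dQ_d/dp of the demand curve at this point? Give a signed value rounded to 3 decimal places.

-33.124

Ed = (dQ_d/dp)·(p/Q_d) ⇒ dQ_d/dp = Ed·Q_d/p = (-1.2)·5631/204 = -33.12352…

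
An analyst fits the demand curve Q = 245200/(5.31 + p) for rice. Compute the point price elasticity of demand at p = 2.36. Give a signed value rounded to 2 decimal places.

dQ/dp = −245200/(5.31 + p)² = -4168.02. At p = 2.36, Q = 31968.7.
Ed = (dQ/dp)·(p/Q) = (-4168.02) × (2.36/31968.7) = -0.3076…

-0.31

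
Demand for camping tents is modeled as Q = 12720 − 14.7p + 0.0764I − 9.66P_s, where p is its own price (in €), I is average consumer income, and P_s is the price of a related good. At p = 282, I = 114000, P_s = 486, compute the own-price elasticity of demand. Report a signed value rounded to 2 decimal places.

-0.33

At the given values, Q = 12720 − 14.7(282) + 0.0764(114000) − 9.66(486) = 12589.44.
∂Q/∂p = −14.7.
E = (-14.7) × (282/12589.44) = -0.3292…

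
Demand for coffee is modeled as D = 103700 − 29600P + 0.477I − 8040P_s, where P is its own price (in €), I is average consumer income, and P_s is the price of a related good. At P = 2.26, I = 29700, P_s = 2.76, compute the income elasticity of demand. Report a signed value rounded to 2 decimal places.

0.49

At the given values, D = 103700 − 29600(2.26) + 0.477(29700) − 8040(2.76) = 28780.5.
∂D/∂I = 0.477.
E = (0.477) × (29700/28780.5) = 0.4922…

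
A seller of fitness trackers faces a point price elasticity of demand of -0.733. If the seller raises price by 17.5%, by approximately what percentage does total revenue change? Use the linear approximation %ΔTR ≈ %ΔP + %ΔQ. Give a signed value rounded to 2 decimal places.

%ΔQ ≈ Ed × %ΔP = (-0.733) × (+17.5%) = -12.8275%
%ΔTR ≈ %ΔP + %ΔQ = (+17.5%) + (-12.8275%) = +4.6725%

+4.67%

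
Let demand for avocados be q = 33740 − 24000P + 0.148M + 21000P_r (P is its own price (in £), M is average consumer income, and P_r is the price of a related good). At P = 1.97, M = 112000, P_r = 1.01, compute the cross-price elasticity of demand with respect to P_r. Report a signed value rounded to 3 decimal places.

At the given values, q = 33740 − 24000(1.97) + 0.148(112000) + 21000(1.01) = 24246.
∂q/∂P_r = 21000.
E = (21000) × (1.01/24246) = 0.87478…

0.875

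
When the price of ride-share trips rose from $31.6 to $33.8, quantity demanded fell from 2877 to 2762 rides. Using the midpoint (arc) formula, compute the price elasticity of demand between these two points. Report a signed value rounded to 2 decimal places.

-0.61

%ΔQ = (2762 − 2877) / [(2877 + 2762)/2] = -115/2819.5 = -0.040787…
%ΔP = (33.8 − 31.6) / [(31.6 + 33.8)/2] = 2.2/32.7 = 0.067278…
Arc Ed = %ΔQ / %ΔP = (-115/2819.5) / (2.2/32.7) = -0.6062…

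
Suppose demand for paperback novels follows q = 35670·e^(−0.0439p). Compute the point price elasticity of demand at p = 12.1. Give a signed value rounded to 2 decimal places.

-0.53

dq/dp = −0.0439·q = -920.608. At p = 12.1, q = 20970.6.
Ed = (dq/dp)·(p/q) = (-920.608) × (12.1/20970.6) = -0.5311…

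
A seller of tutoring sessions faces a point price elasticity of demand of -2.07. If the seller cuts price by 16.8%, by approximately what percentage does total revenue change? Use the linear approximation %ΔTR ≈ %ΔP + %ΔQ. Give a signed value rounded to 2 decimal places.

+17.98%

%ΔQ ≈ Ed × %ΔP = (-2.07) × (-16.8%) = +34.7760%
%ΔTR ≈ %ΔP + %ΔQ = (-16.8%) + (+34.7760%) = +17.9760%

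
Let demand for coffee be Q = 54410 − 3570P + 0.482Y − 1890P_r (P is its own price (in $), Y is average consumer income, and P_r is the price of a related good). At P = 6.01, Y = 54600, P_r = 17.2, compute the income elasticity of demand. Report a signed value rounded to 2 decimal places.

0.98

At the given values, Q = 54410 − 3570(6.01) + 0.482(54600) − 1890(17.2) = 26763.5.
∂Q/∂Y = 0.482.
E = (0.482) × (54600/26763.5) = 0.9833…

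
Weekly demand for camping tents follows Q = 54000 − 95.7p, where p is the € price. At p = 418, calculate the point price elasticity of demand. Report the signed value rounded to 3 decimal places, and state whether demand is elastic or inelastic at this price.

-2.858; elastic

dQ/dp = −95.7. At p = 418, Q = 54000 − 95.7(418) = 13997.4.
Ed = (dQ/dp)·(p/Q) = −95.7 × (418/13997.4) = -2.85785…
|Ed| = 2.858 > 1, so demand is elastic.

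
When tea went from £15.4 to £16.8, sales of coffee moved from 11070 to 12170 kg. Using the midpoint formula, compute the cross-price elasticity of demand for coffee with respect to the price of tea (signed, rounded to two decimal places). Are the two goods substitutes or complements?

1.09; substitutes

%ΔQ_{coffee} = (12170 − 11070)/avg = 1100/11620 = 0.094664…
%ΔP_{tea} = (16.8 − 15.4)/avg = 1.4/16.1 = 0.086956…
E_cross = (1100/11620) / (1.4/16.1) = 1.0886…
E_cross > 0 ⇒ the goods are substitutes.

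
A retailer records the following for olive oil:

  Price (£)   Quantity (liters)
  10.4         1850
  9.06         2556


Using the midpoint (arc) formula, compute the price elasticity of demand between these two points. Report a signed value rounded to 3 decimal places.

%ΔQ = (2556 − 1850) / [(1850 + 2556)/2] = 706/2203 = 0.320472…
%ΔP = (9.06 − 10.4) / [(10.4 + 9.06)/2] = -1.34/9.73 = -0.137718…
Arc Ed = %ΔQ / %ΔP = (706/2203) / (-1.34/9.73) = -2.32700…

-2.327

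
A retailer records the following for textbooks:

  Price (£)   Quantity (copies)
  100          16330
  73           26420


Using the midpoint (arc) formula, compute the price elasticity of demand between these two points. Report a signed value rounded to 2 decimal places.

-1.51

%ΔQ = (26420 − 16330) / [(16330 + 26420)/2] = 10090/21375 = 0.472046…
%ΔP = (73 − 100) / [(100 + 73)/2] = -27/86.5 = -0.312138…
Arc Ed = %ΔQ / %ΔP = (10090/21375) / (-27/86.5) = -1.5122…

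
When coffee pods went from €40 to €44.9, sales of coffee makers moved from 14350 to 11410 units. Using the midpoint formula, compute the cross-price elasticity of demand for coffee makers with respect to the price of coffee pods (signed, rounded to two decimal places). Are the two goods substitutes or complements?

%ΔQ_{coffee makers} = (11410 − 14350)/avg = -2940/12880 = -0.228260…
%ΔP_{coffee pods} = (44.9 − 40)/avg = 4.9/42.45 = 0.115429…
E_cross = (-2940/12880) / (4.9/42.45) = -1.9774…
E_cross < 0 ⇒ the goods are complements.

-1.98; complements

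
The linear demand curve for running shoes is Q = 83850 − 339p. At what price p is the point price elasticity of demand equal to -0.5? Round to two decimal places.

82.45

Ed = −339p/(83850 − 339p). Set this equal to -0.5:
339p = 0.5·(83850 − 339p) ⇒ 339p(1 + 0.5) = 0.5·83850
p = 0.5·83850 / (339·1.5) = 82.4483…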